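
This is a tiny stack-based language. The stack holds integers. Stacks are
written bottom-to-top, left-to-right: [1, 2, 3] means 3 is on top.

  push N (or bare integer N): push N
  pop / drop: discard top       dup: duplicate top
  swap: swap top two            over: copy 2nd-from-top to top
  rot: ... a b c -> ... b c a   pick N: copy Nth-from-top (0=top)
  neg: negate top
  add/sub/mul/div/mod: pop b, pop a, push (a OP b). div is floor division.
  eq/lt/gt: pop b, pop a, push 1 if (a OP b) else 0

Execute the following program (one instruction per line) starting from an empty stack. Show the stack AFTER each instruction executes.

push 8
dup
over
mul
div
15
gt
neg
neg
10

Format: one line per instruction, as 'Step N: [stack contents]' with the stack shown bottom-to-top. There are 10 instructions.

Step 1: [8]
Step 2: [8, 8]
Step 3: [8, 8, 8]
Step 4: [8, 64]
Step 5: [0]
Step 6: [0, 15]
Step 7: [0]
Step 8: [0]
Step 9: [0]
Step 10: [0, 10]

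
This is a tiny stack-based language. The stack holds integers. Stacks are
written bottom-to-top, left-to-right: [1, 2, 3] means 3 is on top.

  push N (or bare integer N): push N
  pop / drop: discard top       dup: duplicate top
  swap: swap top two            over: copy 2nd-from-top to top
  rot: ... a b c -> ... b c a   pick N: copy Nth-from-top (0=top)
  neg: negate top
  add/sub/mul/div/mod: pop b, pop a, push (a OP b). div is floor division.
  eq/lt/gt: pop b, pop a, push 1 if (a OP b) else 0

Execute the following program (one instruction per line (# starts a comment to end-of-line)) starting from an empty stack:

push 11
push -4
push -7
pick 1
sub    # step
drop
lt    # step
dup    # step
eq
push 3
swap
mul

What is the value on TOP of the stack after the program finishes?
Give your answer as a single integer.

After 'push 11': [11]
After 'push -4': [11, -4]
After 'push -7': [11, -4, -7]
After 'pick 1': [11, -4, -7, -4]
After 'sub': [11, -4, -3]
After 'drop': [11, -4]
After 'lt': [0]
After 'dup': [0, 0]
After 'eq': [1]
After 'push 3': [1, 3]
After 'swap': [3, 1]
After 'mul': [3]

Answer: 3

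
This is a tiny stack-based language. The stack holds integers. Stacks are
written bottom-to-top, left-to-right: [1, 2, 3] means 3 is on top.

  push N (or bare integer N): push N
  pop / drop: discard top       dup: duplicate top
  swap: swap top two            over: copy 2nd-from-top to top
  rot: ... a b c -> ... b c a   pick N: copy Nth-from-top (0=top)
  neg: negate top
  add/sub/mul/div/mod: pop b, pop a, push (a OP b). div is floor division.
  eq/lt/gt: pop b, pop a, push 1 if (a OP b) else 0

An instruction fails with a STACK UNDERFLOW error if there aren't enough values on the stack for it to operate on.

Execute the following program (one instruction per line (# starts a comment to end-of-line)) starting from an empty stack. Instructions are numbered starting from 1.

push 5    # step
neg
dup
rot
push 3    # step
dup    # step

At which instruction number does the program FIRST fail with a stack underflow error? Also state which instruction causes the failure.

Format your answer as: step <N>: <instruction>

Step 1 ('push 5'): stack = [5], depth = 1
Step 2 ('neg'): stack = [-5], depth = 1
Step 3 ('dup'): stack = [-5, -5], depth = 2
Step 4 ('rot'): needs 3 value(s) but depth is 2 — STACK UNDERFLOW

Answer: step 4: rot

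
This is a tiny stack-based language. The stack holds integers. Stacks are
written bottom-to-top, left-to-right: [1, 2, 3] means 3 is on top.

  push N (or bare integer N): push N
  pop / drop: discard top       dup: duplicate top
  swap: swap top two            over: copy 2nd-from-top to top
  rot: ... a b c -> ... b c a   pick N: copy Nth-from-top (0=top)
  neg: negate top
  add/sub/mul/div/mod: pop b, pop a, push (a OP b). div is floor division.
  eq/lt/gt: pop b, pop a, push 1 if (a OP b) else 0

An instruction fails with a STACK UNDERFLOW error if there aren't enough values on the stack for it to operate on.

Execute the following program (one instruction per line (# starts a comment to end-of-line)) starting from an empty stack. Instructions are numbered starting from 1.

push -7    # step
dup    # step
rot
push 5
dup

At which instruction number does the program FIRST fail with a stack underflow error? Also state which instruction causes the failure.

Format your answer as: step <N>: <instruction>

Step 1 ('push -7'): stack = [-7], depth = 1
Step 2 ('dup'): stack = [-7, -7], depth = 2
Step 3 ('rot'): needs 3 value(s) but depth is 2 — STACK UNDERFLOW

Answer: step 3: rot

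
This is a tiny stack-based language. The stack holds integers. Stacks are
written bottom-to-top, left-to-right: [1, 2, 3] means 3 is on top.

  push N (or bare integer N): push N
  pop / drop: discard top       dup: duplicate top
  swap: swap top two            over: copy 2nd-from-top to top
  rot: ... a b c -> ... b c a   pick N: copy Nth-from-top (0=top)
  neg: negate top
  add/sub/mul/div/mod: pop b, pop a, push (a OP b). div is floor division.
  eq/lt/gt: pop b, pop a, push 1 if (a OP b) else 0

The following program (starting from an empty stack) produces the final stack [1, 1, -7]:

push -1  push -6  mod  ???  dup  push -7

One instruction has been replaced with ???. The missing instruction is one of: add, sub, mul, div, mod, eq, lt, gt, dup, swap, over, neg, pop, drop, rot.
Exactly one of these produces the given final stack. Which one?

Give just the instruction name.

Stack before ???: [-1]
Stack after ???:  [1]
The instruction that transforms [-1] -> [1] is: neg

Answer: neg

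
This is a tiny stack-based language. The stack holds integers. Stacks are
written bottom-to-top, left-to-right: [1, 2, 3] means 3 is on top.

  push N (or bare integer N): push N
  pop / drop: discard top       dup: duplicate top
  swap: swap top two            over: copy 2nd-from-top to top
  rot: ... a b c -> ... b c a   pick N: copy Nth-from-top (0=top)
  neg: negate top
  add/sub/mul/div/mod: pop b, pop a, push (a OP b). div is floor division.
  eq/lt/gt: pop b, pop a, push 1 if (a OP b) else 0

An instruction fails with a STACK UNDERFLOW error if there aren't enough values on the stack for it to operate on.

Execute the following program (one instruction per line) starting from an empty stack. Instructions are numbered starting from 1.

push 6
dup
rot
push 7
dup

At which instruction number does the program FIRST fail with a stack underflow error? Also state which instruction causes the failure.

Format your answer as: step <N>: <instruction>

Step 1 ('push 6'): stack = [6], depth = 1
Step 2 ('dup'): stack = [6, 6], depth = 2
Step 3 ('rot'): needs 3 value(s) but depth is 2 — STACK UNDERFLOW

Answer: step 3: rot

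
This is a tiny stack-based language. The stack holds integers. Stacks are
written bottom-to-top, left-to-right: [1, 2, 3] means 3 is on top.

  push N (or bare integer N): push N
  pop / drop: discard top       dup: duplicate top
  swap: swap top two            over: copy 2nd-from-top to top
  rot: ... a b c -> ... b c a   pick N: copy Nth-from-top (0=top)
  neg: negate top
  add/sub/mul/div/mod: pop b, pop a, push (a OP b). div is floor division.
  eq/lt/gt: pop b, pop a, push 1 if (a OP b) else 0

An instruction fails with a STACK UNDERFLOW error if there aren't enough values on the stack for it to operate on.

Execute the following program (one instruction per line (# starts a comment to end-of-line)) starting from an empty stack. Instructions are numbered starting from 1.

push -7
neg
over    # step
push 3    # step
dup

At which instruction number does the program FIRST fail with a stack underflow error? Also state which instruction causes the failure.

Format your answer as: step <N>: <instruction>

Step 1 ('push -7'): stack = [-7], depth = 1
Step 2 ('neg'): stack = [7], depth = 1
Step 3 ('over'): needs 2 value(s) but depth is 1 — STACK UNDERFLOW

Answer: step 3: over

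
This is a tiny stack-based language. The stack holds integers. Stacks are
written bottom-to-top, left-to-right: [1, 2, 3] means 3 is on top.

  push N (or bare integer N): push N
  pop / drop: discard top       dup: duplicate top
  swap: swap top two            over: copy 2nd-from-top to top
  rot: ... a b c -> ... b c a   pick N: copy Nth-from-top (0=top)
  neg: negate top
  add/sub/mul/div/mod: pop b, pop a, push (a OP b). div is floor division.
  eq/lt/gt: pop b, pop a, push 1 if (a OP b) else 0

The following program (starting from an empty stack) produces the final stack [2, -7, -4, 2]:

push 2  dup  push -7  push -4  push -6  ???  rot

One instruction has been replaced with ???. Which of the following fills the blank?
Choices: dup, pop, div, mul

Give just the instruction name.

Stack before ???: [2, 2, -7, -4, -6]
Stack after ???:  [2, 2, -7, -4]
Checking each choice:
  dup: produces [2, 2, -7, -6, -6, -4]
  pop: MATCH
  div: produces [2, -7, 0, 2]
  mul: produces [2, -7, 24, 2]


Answer: pop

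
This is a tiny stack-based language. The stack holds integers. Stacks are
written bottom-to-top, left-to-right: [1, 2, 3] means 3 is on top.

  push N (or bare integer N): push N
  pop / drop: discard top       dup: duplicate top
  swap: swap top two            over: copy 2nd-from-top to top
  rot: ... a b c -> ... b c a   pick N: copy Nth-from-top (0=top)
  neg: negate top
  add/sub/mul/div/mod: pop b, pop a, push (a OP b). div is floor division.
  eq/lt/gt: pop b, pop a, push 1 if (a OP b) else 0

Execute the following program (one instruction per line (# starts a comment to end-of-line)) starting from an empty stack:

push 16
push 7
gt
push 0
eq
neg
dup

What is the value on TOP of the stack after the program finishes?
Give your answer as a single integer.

After 'push 16': [16]
After 'push 7': [16, 7]
After 'gt': [1]
After 'push 0': [1, 0]
After 'eq': [0]
After 'neg': [0]
After 'dup': [0, 0]

Answer: 0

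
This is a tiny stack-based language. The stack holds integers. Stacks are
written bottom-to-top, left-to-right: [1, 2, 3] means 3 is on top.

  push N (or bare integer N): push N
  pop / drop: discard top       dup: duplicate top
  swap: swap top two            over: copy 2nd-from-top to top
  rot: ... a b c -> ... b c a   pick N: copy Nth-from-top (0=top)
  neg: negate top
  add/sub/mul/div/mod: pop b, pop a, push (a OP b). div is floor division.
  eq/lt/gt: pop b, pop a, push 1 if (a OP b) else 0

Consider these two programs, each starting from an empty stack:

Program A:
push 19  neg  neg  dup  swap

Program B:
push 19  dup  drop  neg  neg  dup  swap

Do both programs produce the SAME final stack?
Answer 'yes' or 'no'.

Answer: yes

Derivation:
Program A trace:
  After 'push 19': [19]
  After 'neg': [-19]
  After 'neg': [19]
  After 'dup': [19, 19]
  After 'swap': [19, 19]
Program A final stack: [19, 19]

Program B trace:
  After 'push 19': [19]
  After 'dup': [19, 19]
  After 'drop': [19]
  After 'neg': [-19]
  After 'neg': [19]
  After 'dup': [19, 19]
  After 'swap': [19, 19]
Program B final stack: [19, 19]
Same: yes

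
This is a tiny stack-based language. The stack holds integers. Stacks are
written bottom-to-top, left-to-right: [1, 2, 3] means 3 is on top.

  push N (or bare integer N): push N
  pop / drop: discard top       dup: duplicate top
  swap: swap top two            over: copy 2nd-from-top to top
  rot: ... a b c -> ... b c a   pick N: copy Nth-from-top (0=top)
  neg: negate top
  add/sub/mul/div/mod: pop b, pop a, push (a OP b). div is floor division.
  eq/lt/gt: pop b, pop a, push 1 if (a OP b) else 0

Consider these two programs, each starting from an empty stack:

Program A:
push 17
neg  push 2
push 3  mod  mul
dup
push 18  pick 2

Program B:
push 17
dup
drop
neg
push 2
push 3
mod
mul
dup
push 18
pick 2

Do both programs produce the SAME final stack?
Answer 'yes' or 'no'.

Program A trace:
  After 'push 17': [17]
  After 'neg': [-17]
  After 'push 2': [-17, 2]
  After 'push 3': [-17, 2, 3]
  After 'mod': [-17, 2]
  After 'mul': [-34]
  After 'dup': [-34, -34]
  After 'push 18': [-34, -34, 18]
  After 'pick 2': [-34, -34, 18, -34]
Program A final stack: [-34, -34, 18, -34]

Program B trace:
  After 'push 17': [17]
  After 'dup': [17, 17]
  After 'drop': [17]
  After 'neg': [-17]
  After 'push 2': [-17, 2]
  After 'push 3': [-17, 2, 3]
  After 'mod': [-17, 2]
  After 'mul': [-34]
  After 'dup': [-34, -34]
  After 'push 18': [-34, -34, 18]
  After 'pick 2': [-34, -34, 18, -34]
Program B final stack: [-34, -34, 18, -34]
Same: yes

Answer: yes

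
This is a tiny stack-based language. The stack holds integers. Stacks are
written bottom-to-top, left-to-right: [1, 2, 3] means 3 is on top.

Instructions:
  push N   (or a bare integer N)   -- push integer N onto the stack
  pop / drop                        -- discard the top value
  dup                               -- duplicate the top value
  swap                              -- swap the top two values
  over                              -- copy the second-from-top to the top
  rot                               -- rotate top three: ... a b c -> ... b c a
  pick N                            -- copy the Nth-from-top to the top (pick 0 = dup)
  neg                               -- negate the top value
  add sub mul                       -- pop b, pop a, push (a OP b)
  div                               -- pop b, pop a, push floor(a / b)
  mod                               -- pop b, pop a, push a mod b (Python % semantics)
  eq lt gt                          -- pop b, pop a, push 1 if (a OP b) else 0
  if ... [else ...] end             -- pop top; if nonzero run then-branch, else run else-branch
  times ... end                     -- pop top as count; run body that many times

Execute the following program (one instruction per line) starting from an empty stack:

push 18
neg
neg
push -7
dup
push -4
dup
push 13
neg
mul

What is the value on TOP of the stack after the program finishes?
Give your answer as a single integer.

After 'push 18': [18]
After 'neg': [-18]
After 'neg': [18]
After 'push -7': [18, -7]
After 'dup': [18, -7, -7]
After 'push -4': [18, -7, -7, -4]
After 'dup': [18, -7, -7, -4, -4]
After 'push 13': [18, -7, -7, -4, -4, 13]
After 'neg': [18, -7, -7, -4, -4, -13]
After 'mul': [18, -7, -7, -4, 52]

Answer: 52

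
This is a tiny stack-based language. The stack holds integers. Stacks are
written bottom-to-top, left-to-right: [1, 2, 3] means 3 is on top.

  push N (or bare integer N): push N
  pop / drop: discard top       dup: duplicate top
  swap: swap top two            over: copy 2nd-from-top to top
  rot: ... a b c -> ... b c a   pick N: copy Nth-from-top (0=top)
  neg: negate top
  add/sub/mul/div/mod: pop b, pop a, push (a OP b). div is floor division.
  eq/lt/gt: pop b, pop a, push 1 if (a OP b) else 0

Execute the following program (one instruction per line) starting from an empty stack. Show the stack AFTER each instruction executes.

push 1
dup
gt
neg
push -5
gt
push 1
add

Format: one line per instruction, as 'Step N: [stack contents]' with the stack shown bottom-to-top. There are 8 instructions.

Step 1: [1]
Step 2: [1, 1]
Step 3: [0]
Step 4: [0]
Step 5: [0, -5]
Step 6: [1]
Step 7: [1, 1]
Step 8: [2]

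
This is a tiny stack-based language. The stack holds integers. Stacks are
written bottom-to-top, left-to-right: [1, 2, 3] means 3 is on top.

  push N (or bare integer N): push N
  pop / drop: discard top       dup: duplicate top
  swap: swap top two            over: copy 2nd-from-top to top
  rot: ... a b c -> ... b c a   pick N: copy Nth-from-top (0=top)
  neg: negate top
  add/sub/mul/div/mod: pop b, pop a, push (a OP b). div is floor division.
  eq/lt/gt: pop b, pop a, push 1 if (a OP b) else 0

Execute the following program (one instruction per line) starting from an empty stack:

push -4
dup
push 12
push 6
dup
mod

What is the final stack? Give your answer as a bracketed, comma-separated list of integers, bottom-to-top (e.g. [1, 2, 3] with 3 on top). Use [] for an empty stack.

After 'push -4': [-4]
After 'dup': [-4, -4]
After 'push 12': [-4, -4, 12]
After 'push 6': [-4, -4, 12, 6]
After 'dup': [-4, -4, 12, 6, 6]
After 'mod': [-4, -4, 12, 0]

Answer: [-4, -4, 12, 0]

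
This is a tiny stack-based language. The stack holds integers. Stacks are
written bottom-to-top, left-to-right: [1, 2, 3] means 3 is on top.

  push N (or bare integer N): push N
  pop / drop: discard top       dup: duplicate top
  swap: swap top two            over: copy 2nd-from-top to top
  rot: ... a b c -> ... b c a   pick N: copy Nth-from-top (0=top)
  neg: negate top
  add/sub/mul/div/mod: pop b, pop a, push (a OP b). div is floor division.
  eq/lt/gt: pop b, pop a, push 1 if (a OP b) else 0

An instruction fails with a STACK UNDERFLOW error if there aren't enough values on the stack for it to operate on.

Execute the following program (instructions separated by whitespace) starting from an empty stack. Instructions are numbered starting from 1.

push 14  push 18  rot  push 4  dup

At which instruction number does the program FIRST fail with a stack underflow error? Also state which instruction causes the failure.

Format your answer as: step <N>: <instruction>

Answer: step 3: rot

Derivation:
Step 1 ('push 14'): stack = [14], depth = 1
Step 2 ('push 18'): stack = [14, 18], depth = 2
Step 3 ('rot'): needs 3 value(s) but depth is 2 — STACK UNDERFLOW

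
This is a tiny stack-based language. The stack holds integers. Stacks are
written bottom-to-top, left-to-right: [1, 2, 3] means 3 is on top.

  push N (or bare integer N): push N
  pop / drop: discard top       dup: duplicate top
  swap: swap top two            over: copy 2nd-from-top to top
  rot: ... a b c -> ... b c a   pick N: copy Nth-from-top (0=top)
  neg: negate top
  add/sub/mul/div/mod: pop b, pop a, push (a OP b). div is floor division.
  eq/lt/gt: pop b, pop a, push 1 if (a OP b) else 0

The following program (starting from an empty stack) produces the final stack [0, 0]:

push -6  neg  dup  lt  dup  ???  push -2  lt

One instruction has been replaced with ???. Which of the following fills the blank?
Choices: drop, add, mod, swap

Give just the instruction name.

Answer: swap

Derivation:
Stack before ???: [0, 0]
Stack after ???:  [0, 0]
Checking each choice:
  drop: produces [0]
  add: produces [0]
  mod: modulo by zero
  swap: MATCH


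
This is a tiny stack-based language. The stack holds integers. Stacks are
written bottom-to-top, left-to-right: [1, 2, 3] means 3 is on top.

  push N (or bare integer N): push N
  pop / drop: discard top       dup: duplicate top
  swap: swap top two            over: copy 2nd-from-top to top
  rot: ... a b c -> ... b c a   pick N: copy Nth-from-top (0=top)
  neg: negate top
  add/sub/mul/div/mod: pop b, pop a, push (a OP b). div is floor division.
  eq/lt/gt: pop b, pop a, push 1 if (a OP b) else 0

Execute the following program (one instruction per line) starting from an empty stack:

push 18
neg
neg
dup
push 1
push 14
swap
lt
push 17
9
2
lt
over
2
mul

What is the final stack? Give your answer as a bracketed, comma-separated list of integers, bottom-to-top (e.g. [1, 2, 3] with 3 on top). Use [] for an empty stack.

Answer: [18, 18, 0, 17, 0, 34]

Derivation:
After 'push 18': [18]
After 'neg': [-18]
After 'neg': [18]
After 'dup': [18, 18]
After 'push 1': [18, 18, 1]
After 'push 14': [18, 18, 1, 14]
After 'swap': [18, 18, 14, 1]
After 'lt': [18, 18, 0]
After 'push 17': [18, 18, 0, 17]
After 'push 9': [18, 18, 0, 17, 9]
After 'push 2': [18, 18, 0, 17, 9, 2]
After 'lt': [18, 18, 0, 17, 0]
After 'over': [18, 18, 0, 17, 0, 17]
After 'push 2': [18, 18, 0, 17, 0, 17, 2]
After 'mul': [18, 18, 0, 17, 0, 34]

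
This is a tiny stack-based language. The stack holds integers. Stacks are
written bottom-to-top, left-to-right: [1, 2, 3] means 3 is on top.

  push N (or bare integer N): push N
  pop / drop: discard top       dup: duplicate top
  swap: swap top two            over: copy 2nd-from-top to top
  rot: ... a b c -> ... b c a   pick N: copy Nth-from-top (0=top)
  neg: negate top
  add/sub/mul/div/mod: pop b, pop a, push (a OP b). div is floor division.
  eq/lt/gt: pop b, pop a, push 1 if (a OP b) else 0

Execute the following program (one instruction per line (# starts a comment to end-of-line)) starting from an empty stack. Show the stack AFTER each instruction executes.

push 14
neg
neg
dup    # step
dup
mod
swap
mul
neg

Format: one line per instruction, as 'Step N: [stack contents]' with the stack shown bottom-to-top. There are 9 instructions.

Step 1: [14]
Step 2: [-14]
Step 3: [14]
Step 4: [14, 14]
Step 5: [14, 14, 14]
Step 6: [14, 0]
Step 7: [0, 14]
Step 8: [0]
Step 9: [0]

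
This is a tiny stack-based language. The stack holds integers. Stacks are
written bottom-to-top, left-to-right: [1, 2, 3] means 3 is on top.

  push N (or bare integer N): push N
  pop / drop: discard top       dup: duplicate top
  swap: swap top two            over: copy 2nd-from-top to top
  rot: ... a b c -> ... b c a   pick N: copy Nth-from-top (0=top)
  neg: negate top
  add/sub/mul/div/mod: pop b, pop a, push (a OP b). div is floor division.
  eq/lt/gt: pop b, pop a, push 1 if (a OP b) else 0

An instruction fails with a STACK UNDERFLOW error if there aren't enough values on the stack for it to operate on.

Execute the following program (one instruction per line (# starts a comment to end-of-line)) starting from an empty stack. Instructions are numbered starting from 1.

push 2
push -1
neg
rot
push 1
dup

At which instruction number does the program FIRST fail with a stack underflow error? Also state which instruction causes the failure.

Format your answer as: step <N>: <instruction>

Answer: step 4: rot

Derivation:
Step 1 ('push 2'): stack = [2], depth = 1
Step 2 ('push -1'): stack = [2, -1], depth = 2
Step 3 ('neg'): stack = [2, 1], depth = 2
Step 4 ('rot'): needs 3 value(s) but depth is 2 — STACK UNDERFLOW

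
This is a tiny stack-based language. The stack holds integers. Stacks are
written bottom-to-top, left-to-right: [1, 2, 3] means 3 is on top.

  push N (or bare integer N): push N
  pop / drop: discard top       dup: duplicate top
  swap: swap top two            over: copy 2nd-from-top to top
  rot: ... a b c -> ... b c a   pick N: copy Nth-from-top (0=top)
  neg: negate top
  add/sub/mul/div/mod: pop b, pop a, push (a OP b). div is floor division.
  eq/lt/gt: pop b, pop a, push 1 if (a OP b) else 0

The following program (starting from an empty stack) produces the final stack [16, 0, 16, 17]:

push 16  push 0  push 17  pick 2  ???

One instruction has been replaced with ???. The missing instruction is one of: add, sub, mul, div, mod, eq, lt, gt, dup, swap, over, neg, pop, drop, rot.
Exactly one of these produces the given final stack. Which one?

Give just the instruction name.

Stack before ???: [16, 0, 17, 16]
Stack after ???:  [16, 0, 16, 17]
The instruction that transforms [16, 0, 17, 16] -> [16, 0, 16, 17] is: swap

Answer: swap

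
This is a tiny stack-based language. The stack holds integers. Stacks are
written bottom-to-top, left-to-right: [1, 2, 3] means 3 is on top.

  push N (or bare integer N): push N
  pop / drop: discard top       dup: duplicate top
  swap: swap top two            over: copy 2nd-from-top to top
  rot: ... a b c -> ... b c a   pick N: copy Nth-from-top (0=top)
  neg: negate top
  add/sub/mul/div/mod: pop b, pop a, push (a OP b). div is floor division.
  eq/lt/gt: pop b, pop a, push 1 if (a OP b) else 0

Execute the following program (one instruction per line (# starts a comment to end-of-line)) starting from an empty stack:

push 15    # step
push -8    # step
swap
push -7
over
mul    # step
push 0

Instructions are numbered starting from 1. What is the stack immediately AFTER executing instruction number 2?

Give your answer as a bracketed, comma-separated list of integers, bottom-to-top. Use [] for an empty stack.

Step 1 ('push 15'): [15]
Step 2 ('push -8'): [15, -8]

Answer: [15, -8]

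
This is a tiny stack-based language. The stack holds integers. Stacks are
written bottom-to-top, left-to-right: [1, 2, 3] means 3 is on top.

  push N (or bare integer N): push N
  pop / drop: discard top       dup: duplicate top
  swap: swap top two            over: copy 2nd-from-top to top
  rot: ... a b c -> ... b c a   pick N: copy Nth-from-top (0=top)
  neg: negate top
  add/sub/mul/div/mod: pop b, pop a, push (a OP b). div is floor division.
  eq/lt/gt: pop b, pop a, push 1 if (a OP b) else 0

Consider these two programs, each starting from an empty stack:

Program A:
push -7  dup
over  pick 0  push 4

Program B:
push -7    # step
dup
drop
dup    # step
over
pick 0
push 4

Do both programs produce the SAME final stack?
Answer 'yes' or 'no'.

Answer: yes

Derivation:
Program A trace:
  After 'push -7': [-7]
  After 'dup': [-7, -7]
  After 'over': [-7, -7, -7]
  After 'pick 0': [-7, -7, -7, -7]
  After 'push 4': [-7, -7, -7, -7, 4]
Program A final stack: [-7, -7, -7, -7, 4]

Program B trace:
  After 'push -7': [-7]
  After 'dup': [-7, -7]
  After 'drop': [-7]
  After 'dup': [-7, -7]
  After 'over': [-7, -7, -7]
  After 'pick 0': [-7, -7, -7, -7]
  After 'push 4': [-7, -7, -7, -7, 4]
Program B final stack: [-7, -7, -7, -7, 4]
Same: yes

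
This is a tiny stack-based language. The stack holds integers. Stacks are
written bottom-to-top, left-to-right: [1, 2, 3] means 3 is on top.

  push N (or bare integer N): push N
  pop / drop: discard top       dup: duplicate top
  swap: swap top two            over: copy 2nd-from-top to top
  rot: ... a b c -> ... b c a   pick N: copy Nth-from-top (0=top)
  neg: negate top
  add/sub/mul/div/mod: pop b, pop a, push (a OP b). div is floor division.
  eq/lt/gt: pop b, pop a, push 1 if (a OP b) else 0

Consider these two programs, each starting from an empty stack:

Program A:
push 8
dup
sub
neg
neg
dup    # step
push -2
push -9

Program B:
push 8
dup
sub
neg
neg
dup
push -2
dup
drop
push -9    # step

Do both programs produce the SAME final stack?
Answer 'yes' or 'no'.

Answer: yes

Derivation:
Program A trace:
  After 'push 8': [8]
  After 'dup': [8, 8]
  After 'sub': [0]
  After 'neg': [0]
  After 'neg': [0]
  After 'dup': [0, 0]
  After 'push -2': [0, 0, -2]
  After 'push -9': [0, 0, -2, -9]
Program A final stack: [0, 0, -2, -9]

Program B trace:
  After 'push 8': [8]
  After 'dup': [8, 8]
  After 'sub': [0]
  After 'neg': [0]
  After 'neg': [0]
  After 'dup': [0, 0]
  After 'push -2': [0, 0, -2]
  After 'dup': [0, 0, -2, -2]
  After 'drop': [0, 0, -2]
  After 'push -9': [0, 0, -2, -9]
Program B final stack: [0, 0, -2, -9]
Same: yes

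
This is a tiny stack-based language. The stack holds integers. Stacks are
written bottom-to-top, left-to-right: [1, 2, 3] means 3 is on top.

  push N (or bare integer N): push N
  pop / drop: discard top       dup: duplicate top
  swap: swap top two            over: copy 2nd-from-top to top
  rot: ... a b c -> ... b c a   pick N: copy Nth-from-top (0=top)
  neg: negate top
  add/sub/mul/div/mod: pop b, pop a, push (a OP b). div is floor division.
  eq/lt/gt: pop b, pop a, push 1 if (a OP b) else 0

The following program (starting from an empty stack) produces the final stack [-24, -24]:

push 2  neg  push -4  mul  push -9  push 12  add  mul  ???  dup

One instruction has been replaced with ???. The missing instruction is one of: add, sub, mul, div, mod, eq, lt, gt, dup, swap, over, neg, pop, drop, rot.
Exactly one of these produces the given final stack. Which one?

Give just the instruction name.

Stack before ???: [24]
Stack after ???:  [-24]
The instruction that transforms [24] -> [-24] is: neg

Answer: neg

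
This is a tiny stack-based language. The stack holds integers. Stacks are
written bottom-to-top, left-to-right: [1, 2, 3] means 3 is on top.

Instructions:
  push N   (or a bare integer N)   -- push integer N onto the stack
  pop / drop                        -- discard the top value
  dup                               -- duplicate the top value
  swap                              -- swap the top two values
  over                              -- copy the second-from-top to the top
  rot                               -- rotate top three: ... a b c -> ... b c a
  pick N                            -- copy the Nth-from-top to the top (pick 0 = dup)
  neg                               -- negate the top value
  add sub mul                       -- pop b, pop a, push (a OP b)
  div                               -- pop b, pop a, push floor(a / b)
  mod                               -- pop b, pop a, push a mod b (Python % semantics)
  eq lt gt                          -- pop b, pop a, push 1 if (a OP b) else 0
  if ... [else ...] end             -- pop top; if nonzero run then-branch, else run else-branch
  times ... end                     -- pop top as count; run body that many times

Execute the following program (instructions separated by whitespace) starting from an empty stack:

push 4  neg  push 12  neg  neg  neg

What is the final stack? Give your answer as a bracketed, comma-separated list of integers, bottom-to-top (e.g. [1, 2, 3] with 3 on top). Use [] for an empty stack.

Answer: [-4, -12]

Derivation:
After 'push 4': [4]
After 'neg': [-4]
After 'push 12': [-4, 12]
After 'neg': [-4, -12]
After 'neg': [-4, 12]
After 'neg': [-4, -12]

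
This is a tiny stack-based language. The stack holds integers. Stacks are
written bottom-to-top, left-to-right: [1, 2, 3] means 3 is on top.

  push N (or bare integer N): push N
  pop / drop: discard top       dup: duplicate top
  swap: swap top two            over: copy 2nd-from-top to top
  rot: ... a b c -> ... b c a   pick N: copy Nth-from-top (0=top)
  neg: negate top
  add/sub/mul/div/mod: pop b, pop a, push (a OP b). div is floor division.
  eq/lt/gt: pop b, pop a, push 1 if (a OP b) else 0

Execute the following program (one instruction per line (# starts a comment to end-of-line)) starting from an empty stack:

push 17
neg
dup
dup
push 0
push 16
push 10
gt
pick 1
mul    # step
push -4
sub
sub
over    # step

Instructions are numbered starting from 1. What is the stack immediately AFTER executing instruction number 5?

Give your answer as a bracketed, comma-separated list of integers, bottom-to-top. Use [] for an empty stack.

Step 1 ('push 17'): [17]
Step 2 ('neg'): [-17]
Step 3 ('dup'): [-17, -17]
Step 4 ('dup'): [-17, -17, -17]
Step 5 ('push 0'): [-17, -17, -17, 0]

Answer: [-17, -17, -17, 0]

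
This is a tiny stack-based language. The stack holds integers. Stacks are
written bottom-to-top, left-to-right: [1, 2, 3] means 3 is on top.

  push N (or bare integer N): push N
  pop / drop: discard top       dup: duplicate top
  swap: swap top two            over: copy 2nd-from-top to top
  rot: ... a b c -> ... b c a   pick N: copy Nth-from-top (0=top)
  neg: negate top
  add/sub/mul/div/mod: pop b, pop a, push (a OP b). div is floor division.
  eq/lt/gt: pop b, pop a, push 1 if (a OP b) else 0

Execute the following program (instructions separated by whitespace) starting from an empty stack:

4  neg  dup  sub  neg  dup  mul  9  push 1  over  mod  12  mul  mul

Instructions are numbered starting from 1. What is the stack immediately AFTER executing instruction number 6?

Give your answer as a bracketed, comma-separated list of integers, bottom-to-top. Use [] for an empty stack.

Answer: [0, 0]

Derivation:
Step 1 ('4'): [4]
Step 2 ('neg'): [-4]
Step 3 ('dup'): [-4, -4]
Step 4 ('sub'): [0]
Step 5 ('neg'): [0]
Step 6 ('dup'): [0, 0]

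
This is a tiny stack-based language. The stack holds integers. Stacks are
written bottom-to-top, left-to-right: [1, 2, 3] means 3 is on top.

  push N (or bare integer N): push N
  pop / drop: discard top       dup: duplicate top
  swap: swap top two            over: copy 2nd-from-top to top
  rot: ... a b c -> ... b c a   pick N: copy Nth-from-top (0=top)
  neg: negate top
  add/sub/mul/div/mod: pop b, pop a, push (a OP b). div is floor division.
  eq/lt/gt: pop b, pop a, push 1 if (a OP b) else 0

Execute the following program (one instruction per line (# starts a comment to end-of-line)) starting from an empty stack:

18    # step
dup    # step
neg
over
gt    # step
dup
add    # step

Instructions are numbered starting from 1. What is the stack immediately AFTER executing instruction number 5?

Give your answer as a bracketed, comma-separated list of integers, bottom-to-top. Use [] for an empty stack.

Answer: [18, 0]

Derivation:
Step 1 ('18'): [18]
Step 2 ('dup'): [18, 18]
Step 3 ('neg'): [18, -18]
Step 4 ('over'): [18, -18, 18]
Step 5 ('gt'): [18, 0]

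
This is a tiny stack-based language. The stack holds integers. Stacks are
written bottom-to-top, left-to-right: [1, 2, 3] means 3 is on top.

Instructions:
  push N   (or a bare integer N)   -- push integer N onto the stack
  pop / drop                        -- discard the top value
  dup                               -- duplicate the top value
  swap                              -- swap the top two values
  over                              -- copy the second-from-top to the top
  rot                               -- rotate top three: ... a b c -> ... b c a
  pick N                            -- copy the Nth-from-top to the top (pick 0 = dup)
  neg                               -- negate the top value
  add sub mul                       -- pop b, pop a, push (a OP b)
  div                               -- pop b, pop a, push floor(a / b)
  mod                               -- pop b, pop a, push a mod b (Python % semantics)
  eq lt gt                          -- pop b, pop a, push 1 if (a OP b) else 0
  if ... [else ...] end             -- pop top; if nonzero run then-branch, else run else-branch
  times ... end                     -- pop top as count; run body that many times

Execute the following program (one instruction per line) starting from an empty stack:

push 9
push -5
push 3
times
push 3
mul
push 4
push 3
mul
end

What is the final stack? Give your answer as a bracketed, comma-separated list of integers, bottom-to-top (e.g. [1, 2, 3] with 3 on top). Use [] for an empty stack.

Answer: [9, -15, 36, 36, 12]

Derivation:
After 'push 9': [9]
After 'push -5': [9, -5]
After 'push 3': [9, -5, 3]
After 'times': [9, -5]
After 'push 3': [9, -5, 3]
After 'mul': [9, -15]
After 'push 4': [9, -15, 4]
After 'push 3': [9, -15, 4, 3]
After 'mul': [9, -15, 12]
After 'push 3': [9, -15, 12, 3]
After 'mul': [9, -15, 36]
After 'push 4': [9, -15, 36, 4]
After 'push 3': [9, -15, 36, 4, 3]
After 'mul': [9, -15, 36, 12]
After 'push 3': [9, -15, 36, 12, 3]
After 'mul': [9, -15, 36, 36]
After 'push 4': [9, -15, 36, 36, 4]
After 'push 3': [9, -15, 36, 36, 4, 3]
After 'mul': [9, -15, 36, 36, 12]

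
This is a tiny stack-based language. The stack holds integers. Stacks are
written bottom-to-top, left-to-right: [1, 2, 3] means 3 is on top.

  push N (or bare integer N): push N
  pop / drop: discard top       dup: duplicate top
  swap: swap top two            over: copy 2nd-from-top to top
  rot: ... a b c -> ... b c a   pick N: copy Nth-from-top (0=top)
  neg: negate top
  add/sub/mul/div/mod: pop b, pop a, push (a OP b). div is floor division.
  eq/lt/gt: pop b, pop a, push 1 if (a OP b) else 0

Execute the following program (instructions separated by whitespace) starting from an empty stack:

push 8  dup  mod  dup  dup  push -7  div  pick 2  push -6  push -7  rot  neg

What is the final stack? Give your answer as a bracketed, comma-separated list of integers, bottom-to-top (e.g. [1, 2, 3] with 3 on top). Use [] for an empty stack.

After 'push 8': [8]
After 'dup': [8, 8]
After 'mod': [0]
After 'dup': [0, 0]
After 'dup': [0, 0, 0]
After 'push -7': [0, 0, 0, -7]
After 'div': [0, 0, 0]
After 'pick 2': [0, 0, 0, 0]
After 'push -6': [0, 0, 0, 0, -6]
After 'push -7': [0, 0, 0, 0, -6, -7]
After 'rot': [0, 0, 0, -6, -7, 0]
After 'neg': [0, 0, 0, -6, -7, 0]

Answer: [0, 0, 0, -6, -7, 0]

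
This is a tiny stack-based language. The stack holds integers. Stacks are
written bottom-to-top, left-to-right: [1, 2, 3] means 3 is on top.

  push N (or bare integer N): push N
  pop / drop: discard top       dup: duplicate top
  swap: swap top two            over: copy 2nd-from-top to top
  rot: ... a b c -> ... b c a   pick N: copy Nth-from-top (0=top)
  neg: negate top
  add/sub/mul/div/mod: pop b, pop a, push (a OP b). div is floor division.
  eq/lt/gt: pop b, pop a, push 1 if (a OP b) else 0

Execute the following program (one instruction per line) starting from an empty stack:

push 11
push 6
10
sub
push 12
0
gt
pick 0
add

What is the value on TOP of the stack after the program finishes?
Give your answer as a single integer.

After 'push 11': [11]
After 'push 6': [11, 6]
After 'push 10': [11, 6, 10]
After 'sub': [11, -4]
After 'push 12': [11, -4, 12]
After 'push 0': [11, -4, 12, 0]
After 'gt': [11, -4, 1]
After 'pick 0': [11, -4, 1, 1]
After 'add': [11, -4, 2]

Answer: 2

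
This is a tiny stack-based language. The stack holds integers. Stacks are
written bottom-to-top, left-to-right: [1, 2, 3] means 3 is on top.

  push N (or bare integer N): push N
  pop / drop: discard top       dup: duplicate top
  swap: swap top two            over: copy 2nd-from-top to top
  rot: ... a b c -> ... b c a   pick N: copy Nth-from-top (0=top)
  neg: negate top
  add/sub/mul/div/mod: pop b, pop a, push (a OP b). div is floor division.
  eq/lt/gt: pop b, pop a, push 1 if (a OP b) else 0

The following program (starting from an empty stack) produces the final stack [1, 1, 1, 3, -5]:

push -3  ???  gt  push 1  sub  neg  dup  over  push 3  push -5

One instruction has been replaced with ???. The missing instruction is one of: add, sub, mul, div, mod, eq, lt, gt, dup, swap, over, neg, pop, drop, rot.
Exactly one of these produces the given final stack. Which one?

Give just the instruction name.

Answer: dup

Derivation:
Stack before ???: [-3]
Stack after ???:  [-3, -3]
The instruction that transforms [-3] -> [-3, -3] is: dup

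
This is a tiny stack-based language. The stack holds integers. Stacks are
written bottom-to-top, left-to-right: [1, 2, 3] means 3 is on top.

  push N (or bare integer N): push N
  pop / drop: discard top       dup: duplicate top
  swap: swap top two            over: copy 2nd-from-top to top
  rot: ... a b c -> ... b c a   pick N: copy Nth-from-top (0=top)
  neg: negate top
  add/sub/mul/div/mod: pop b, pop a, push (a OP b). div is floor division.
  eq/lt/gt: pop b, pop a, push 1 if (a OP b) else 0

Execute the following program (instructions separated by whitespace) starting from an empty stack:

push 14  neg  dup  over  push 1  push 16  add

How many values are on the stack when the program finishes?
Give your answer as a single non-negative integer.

After 'push 14': stack = [14] (depth 1)
After 'neg': stack = [-14] (depth 1)
After 'dup': stack = [-14, -14] (depth 2)
After 'over': stack = [-14, -14, -14] (depth 3)
After 'push 1': stack = [-14, -14, -14, 1] (depth 4)
After 'push 16': stack = [-14, -14, -14, 1, 16] (depth 5)
After 'add': stack = [-14, -14, -14, 17] (depth 4)

Answer: 4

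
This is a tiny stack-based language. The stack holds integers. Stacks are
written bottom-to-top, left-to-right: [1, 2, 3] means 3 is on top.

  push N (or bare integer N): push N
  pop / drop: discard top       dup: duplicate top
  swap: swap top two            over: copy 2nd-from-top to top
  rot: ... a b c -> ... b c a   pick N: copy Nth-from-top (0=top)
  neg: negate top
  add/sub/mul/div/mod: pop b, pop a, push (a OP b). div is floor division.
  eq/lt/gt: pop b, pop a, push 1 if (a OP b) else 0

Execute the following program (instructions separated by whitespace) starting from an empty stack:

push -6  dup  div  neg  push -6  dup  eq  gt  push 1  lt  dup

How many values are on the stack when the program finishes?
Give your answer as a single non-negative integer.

Answer: 2

Derivation:
After 'push -6': stack = [-6] (depth 1)
After 'dup': stack = [-6, -6] (depth 2)
After 'div': stack = [1] (depth 1)
After 'neg': stack = [-1] (depth 1)
After 'push -6': stack = [-1, -6] (depth 2)
After 'dup': stack = [-1, -6, -6] (depth 3)
After 'eq': stack = [-1, 1] (depth 2)
After 'gt': stack = [0] (depth 1)
After 'push 1': stack = [0, 1] (depth 2)
After 'lt': stack = [1] (depth 1)
After 'dup': stack = [1, 1] (depth 2)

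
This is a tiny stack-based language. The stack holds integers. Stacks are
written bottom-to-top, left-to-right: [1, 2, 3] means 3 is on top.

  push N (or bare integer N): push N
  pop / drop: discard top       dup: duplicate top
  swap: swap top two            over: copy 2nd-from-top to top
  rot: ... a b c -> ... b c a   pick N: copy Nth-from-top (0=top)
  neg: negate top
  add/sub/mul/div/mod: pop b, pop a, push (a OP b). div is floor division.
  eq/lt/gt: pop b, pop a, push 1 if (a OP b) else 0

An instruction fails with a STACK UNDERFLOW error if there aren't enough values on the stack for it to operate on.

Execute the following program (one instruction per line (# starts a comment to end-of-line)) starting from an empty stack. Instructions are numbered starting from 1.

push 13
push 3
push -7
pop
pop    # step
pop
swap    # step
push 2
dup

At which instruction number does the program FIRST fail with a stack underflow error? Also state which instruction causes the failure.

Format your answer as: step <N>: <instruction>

Answer: step 7: swap

Derivation:
Step 1 ('push 13'): stack = [13], depth = 1
Step 2 ('push 3'): stack = [13, 3], depth = 2
Step 3 ('push -7'): stack = [13, 3, -7], depth = 3
Step 4 ('pop'): stack = [13, 3], depth = 2
Step 5 ('pop'): stack = [13], depth = 1
Step 6 ('pop'): stack = [], depth = 0
Step 7 ('swap'): needs 2 value(s) but depth is 0 — STACK UNDERFLOW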